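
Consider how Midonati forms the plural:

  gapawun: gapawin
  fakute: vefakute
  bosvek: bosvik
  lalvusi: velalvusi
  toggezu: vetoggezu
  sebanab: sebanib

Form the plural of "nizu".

gapawun and toggezu both have last vowel 'u' yet inflect differently (gapawin, vetoggezu), so the last vowel is not what conditions the rule; whether the stem ends in a vowel or a consonant is.
"nizu" ends in a vowel. The stems ending in a vowel (lalvusi → velalvusi, toggezu → vetoggezu, fakute → vefakute) add the prefix ve-.
The other pattern: stems ending in a consonant change the last vowel to 'i'.
So nizu → venizu.

venizu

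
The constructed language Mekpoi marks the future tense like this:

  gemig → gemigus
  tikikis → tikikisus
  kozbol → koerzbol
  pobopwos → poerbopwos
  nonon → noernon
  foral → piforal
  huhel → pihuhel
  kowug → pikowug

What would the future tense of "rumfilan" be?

tikikis and pobopwos both end in -s yet inflect differently (tikikisus, poerbopwos), so the final letter is not what conditions the rule; the last vowel is.
"rumfilan" has last vowel 'a'. The one such stem in the data (foral → piforal) adds the prefix pi-, so the same rule applies.
The other patterns: stems whose last vowel is 'i' add -us; stems whose last vowel is 'o' insert -er- after the first vowel.
So rumfilan → pirumfilan.

pirumfilan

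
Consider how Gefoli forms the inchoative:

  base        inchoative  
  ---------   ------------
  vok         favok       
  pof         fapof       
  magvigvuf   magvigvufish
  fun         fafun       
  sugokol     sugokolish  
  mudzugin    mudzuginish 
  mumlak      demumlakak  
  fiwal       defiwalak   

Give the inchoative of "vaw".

favaw

"vaw" has 1 vowel. The stems with 1 vowel (vok → favok, fun → fafun, pof → fapof) add the prefix fa-.
The other patterns: stems with 2 vowels add de- … -ak around the stem; stems with 3 vowels add -ish.
So vaw → favaw.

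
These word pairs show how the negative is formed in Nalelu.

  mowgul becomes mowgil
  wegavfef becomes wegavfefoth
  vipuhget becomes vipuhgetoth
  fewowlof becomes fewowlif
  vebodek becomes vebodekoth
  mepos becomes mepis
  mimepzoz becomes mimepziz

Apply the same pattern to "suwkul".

suwkil

wegavfef and fewowlof both end in -f yet inflect differently (wegavfefoth, fewowlif), so the final letter is not what conditions the rule; the last vowel is.
"suwkul" has last vowel 'u'. The one such stem in the data (mowgul → mowgil) changes the last vowel to 'i' (as do fewowlof, mepos), so the same rule applies.
So suwkul → suwkil.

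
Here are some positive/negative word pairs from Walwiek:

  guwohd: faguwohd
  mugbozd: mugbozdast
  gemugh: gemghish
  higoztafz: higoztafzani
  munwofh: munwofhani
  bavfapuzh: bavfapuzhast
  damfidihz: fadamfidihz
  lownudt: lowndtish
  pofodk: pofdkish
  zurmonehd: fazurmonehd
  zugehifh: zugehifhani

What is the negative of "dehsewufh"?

higoztafz and damfidihz both end in -z yet inflect differently (higoztafzani, fadamfidihz), so the final letter is not what conditions the rule; the second-to-last letter is.
"dehsewufh" has second-to-last letter 'f'. The stems whose second-to-last letter is 'f' (zugehifh → zugehifhani, higoztafz → higoztafzani, munwofh → munwofhani) add -ani.
The other patterns: stems whose second-to-last letter is 'h' add the prefix fa-; stems whose second-to-last letter is 'z' add -ast; stems whose second-to-last letter is 'd' or 'g' delete the last vowel and add -ish.
So dehsewufh → dehsewufhani.

dehsewufhani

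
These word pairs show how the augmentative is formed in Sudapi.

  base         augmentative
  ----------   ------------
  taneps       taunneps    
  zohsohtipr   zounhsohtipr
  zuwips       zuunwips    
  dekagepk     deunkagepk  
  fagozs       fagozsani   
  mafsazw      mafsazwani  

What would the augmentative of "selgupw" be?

seunlgupw

taneps and fagozs both end in -s yet inflect differently (taunneps, fagozsani), so the final letter is not what conditions the rule; the second-to-last letter is.
"selgupw" has second-to-last letter 'p'. The stems whose second-to-last letter is 'p' (taneps → taunneps, zohsohtipr → zounhsohtipr, zuwips → zuunwips) insert -un- after the first vowel.
So selgupw → seunlgupw.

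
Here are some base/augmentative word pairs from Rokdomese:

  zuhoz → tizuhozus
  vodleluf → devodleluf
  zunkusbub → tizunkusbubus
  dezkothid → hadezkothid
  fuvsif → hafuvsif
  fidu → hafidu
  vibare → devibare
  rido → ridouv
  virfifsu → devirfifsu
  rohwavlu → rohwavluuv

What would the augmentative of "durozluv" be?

hadurozluv

rohwavlu and virfifsu both end in -u yet inflect differently (rohwavluuv, devirfifsu), so the final letter is not what conditions the rule; the first letter is.
"durozluv" begins with d-. The one such stem in the data (dezkothid → hadezkothid) adds the prefix ha-, so the same rule applies.
The other patterns: stems beginning with r- add -uv; stems beginning with z- add ti- … -us around the stem; stems beginning with v- add the prefix de-.
So durozluv → hadurozluv.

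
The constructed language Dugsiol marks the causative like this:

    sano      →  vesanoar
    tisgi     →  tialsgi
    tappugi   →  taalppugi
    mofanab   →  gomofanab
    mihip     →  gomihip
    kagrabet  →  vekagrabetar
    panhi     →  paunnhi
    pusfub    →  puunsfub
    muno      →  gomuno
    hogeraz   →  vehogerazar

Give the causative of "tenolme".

tisgi and panhi both end in -i yet inflect differently (tialsgi, paunnhi), so the final letter is not what conditions the rule; the first letter is.
"tenolme" begins with t-. The stems beginning with t- (tisgi → tialsgi, tappugi → taalppugi) insert -al- after the first vowel.
The other patterns: stems beginning with m- add the prefix go-; stems beginning with p- insert -un- after the first vowel; stems beginning with h-, k- or s- add ve- … -ar around the stem.
So tenolme → tealnolme.

tealnolme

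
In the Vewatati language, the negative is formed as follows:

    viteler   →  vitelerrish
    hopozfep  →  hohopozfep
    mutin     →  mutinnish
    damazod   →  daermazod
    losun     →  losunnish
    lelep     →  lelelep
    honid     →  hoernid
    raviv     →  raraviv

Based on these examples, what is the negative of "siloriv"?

sisiloriv

"siloriv" ends in -v. The one such stem in the data (raviv → raraviv) repeats the first consonant+vowel as a prefix (as do lelep, hopozfep), so the same rule applies.
The other patterns: stems ending in -d insert -er- after the first vowel; stems ending in -n or -r double the final consonant and add -ish.
So siloriv → sisiloriv.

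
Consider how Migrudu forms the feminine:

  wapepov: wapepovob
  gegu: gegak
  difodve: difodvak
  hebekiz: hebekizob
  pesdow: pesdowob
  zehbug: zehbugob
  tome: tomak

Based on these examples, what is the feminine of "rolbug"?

rolbugob

zehbug and gegu both have last vowel 'u' yet inflect differently (zehbugob, gegak), so the last vowel is not what conditions the rule; whether the stem ends in a vowel or a consonant is.
"rolbug" ends in a consonant. The stems ending in a consonant (zehbug → zehbugob, pesdow → pesdowob, hebekiz → hebekizob) add -ob.
So rolbug → rolbugob.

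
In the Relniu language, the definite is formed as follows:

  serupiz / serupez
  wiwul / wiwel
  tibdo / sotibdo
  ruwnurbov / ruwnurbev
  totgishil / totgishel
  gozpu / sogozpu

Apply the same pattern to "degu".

sodegu

"degu" ends in a vowel. The stems ending in a vowel (gozpu → sogozpu, tibdo → sotibdo) add the prefix so-.
So degu → sodegu.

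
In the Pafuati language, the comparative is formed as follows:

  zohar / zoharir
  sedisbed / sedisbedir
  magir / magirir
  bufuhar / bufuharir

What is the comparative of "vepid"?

Every pair shown (zohar → zoharir, sedisbed → sedisbedir, magir → magirir, …) follows the same rule: add -ir.
So vepid → vepidir.

vepidir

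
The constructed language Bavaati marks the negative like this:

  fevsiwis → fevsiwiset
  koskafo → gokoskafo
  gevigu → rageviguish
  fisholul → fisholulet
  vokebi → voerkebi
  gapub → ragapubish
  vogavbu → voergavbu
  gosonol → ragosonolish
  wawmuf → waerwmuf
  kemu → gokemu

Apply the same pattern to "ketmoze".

gevigu and vogavbu both end in -u yet inflect differently (rageviguish, voergavbu), so the final letter is not what conditions the rule; the first letter is.
"ketmoze" begins with k-. The stems beginning with k- (kemu → gokemu, koskafo → gokoskafo) add the prefix go-.
So ketmoze → goketmoze.

goketmoze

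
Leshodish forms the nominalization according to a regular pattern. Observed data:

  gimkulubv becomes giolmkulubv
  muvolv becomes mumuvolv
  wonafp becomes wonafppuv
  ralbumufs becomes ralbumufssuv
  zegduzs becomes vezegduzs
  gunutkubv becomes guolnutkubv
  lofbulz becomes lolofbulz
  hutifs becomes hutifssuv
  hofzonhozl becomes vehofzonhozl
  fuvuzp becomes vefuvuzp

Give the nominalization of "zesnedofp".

hutifs and zegduzs both end in -s yet inflect differently (hutifssuv, vezegduzs), so the final letter is not what conditions the rule; the second-to-last letter is.
"zesnedofp" has second-to-last letter 'f'. The stems whose second-to-last letter is 'f' (wonafp → wonafppuv, hutifs → hutifssuv, ralbumufs → ralbumufssuv) double the final consonant and add -uv.
So zesnedofp → zesnedofppuv.

zesnedofppuv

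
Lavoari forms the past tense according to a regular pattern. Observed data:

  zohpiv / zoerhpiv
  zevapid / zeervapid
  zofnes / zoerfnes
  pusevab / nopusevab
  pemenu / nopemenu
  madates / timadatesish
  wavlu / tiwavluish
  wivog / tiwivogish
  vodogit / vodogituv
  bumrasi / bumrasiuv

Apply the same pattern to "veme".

zofnes and madates both end in -s yet inflect differently (zoerfnes, timadatesish), so the final letter is not what conditions the rule; the first letter is.
"veme" begins with v-. The one such stem in the data (vodogit → vodogituv) adds -uv, so the same rule applies.
So veme → vemeuv.

vemeuv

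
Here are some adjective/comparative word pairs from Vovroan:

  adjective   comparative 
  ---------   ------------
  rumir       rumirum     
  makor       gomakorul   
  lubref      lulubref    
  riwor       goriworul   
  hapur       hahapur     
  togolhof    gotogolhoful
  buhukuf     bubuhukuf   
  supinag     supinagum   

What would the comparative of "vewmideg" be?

vevewmideg

"vewmideg" has last vowel 'e'. The one such stem in the data (lubref → lulubref) repeats the first consonant+vowel as a prefix (as do hapur, buhukuf), so the same rule applies.
The other patterns: stems whose last vowel is 'o' add go- … -ul around the stem; stems whose last vowel is 'a' or 'i' add -um.
So vewmideg → vevewmideg.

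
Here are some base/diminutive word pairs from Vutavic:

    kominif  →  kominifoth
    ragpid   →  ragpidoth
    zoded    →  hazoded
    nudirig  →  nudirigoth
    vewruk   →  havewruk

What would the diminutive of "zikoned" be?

ragpid and zoded both end in -d yet inflect differently (ragpidoth, hazoded), so the final letter is not what conditions the rule; the last vowel is.
"zikoned" has last vowel 'e'. The one such stem in the data (zoded → hazoded) adds the prefix ha-, so the same rule applies.
So zikoned → hazikoned.

hazikoned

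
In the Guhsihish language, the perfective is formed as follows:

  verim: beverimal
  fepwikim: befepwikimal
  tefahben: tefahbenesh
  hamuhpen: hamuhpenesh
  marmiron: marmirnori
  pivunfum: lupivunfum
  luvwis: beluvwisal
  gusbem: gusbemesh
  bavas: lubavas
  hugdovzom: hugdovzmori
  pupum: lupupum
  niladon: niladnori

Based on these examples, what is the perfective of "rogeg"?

rogegesh

gusbem and fepwikim both end in -m yet inflect differently (gusbemesh, befepwikimal), so the final letter is not what conditions the rule; the last vowel is.
"rogeg" has last vowel 'e'. The stems whose last vowel is 'e' (hamuhpen → hamuhpenesh, gusbem → gusbemesh, tefahben → tefahbenesh) add -esh.
The other patterns: stems whose last vowel is 'i' add be- … -al around the stem; stems whose last vowel is 'o' delete the last vowel and add -ori; stems whose last vowel is 'a' or 'u' add the prefix lu-.
So rogeg → rogegesh.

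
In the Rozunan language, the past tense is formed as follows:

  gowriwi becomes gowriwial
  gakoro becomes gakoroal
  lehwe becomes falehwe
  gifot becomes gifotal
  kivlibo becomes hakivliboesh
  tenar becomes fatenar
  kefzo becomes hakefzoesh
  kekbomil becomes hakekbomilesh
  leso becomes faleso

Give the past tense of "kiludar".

hakiludaresh

gakoro and kivlibo both end in -o yet inflect differently (gakoroal, hakivliboesh), so the final letter is not what conditions the rule; the first letter is.
"kiludar" begins with k-. The stems beginning with k- (kivlibo → hakivliboesh, kefzo → hakefzoesh, kekbomil → hakekbomilesh) add ha- … -esh around the stem.
The other patterns: stems beginning with g- add -al; stems beginning with l- or t- add the prefix fa-.
So kiludar → hakiludaresh.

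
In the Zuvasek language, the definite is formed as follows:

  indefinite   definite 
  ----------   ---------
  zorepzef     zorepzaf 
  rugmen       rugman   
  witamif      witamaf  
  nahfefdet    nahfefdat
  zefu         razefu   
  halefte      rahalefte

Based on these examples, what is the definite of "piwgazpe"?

rapiwgazpe

"piwgazpe" ends in a vowel. The stems ending in a vowel (zefu → razefu, halefte → rahalefte) add the prefix ra-.
The other pattern: stems ending in a consonant change the last vowel to 'a'.
So piwgazpe → rapiwgazpe.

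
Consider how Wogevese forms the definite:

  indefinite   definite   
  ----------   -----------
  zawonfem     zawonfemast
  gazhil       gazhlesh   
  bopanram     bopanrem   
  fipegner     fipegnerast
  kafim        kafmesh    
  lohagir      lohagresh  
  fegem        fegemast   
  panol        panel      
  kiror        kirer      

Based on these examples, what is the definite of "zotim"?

zawonfem and kafim both end in -m yet inflect differently (zawonfemast, kafmesh), so the final letter is not what conditions the rule; the last vowel is.
"zotim" has last vowel 'i'. The stems whose last vowel is 'i' (kafim → kafmesh, lohagir → lohagresh, gazhil → gazhlesh) delete the last vowel and add -esh.
The other patterns: stems whose last vowel is 'e' add -ast; stems whose last vowel is 'a' or 'o' change the last vowel to 'e'.
So zotim → zotmesh.

zotmesh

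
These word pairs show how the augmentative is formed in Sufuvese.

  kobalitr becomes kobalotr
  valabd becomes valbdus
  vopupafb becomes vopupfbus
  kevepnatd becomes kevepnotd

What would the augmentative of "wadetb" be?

kevepnatd and valabd both end in -d yet inflect differently (kevepnotd, valbdus), so the final letter is not what conditions the rule; the second-to-last letter is.
"wadetb" has second-to-last letter 't'. The stems whose second-to-last letter is 't' (kobalitr → kobalotr, kevepnatd → kevepnotd) change the last vowel to 'o'.
The other pattern: stems whose second-to-last letter is 'b' or 'f' delete the last vowel and add -us.
So wadetb → wadotb.

wadotb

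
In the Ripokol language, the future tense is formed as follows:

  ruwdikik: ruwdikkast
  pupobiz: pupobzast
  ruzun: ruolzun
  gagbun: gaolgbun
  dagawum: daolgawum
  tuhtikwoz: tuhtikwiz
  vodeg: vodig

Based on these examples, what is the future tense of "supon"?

"supon" has last vowel 'o'. The one such stem in the data (tuhtikwoz → tuhtikwiz) changes the last vowel to 'i' (as does vodeg), so the same rule applies.
The other patterns: stems whose last vowel is 'i' delete the last vowel and add -ast; stems whose last vowel is 'u' insert -ol- after the first vowel.
So supon → supin.

supin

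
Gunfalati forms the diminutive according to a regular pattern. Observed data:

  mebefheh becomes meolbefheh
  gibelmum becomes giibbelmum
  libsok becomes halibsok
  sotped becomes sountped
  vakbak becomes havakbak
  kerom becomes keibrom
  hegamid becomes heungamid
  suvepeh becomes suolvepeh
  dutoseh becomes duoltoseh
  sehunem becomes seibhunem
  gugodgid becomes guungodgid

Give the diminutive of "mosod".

mounsod

sehunem and sotped both have last vowel 'e' yet inflect differently (seibhunem, sountped), so the last vowel is not what conditions the rule; the final letter is.
"mosod" ends in -d. The stems ending in -d (sotped → sountped, gugodgid → guungodgid, hegamid → heungamid) insert -un- after the first vowel.
The other patterns: stems ending in -m insert -ib- after the first vowel; stems ending in -h insert -ol- after the first vowel; stems ending in -k add the prefix ha-.
So mosod → mounsod.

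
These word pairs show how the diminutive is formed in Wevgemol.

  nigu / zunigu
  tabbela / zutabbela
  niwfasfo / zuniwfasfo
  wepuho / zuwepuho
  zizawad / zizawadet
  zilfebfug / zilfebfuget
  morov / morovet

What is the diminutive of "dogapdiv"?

dogapdivet

"dogapdiv" ends in a consonant. The stems ending in a consonant (zizawad → zizawadet, zilfebfug → zilfebfuget, morov → morovet) add -et.
So dogapdiv → dogapdivet.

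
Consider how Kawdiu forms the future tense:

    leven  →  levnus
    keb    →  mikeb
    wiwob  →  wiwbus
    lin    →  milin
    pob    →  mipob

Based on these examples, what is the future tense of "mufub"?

mufbus

wiwob and pob both end in -b yet inflect differently (wiwbus, mipob), so the final letter is not what conditions the rule; the number of vowels is.
"mufub" has 2 vowels. The stems with 2 vowels (wiwob → wiwbus, leven → levnus) delete the last vowel and add -us.
The other pattern: stems with 1 vowel add the prefix mi-.
So mufub → mufbus.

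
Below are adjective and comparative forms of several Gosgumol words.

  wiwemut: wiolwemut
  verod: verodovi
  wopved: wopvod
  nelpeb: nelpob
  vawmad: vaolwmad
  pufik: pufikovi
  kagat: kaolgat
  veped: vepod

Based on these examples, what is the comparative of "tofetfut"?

verod and vawmad both end in -d yet inflect differently (verodovi, vaolwmad), so the final letter is not what conditions the rule; the last vowel is.
"tofetfut" has last vowel 'u'. The one such stem in the data (wiwemut → wiolwemut) inserts -ol- after the first vowel (as do vawmad, kagat), so the same rule applies.
The other patterns: stems whose last vowel is 'i' or 'o' add -ovi; stems whose last vowel is 'e' change the last vowel to 'o'.
So tofetfut → toolfetfut.

toolfetfut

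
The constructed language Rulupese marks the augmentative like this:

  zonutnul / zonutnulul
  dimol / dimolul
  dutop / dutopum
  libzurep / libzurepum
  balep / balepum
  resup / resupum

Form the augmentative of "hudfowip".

hudfowipum

"hudfowip" ends in -p. The stems ending in -p (dutop → dutopum, libzurep → libzurepum, balep → balepum) add -um.
So hudfowip → hudfowipum.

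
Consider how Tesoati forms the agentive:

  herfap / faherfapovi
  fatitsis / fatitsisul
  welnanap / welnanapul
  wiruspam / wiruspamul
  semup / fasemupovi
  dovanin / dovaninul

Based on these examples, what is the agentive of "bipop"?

fabipopovi

"bipop" has 2 vowels. The stems with 2 vowels (herfap → faherfapovi, semup → fasemupovi) add fa- … -ovi around the stem.
The other pattern: stems with 3 vowels add -ul.
So bipop → fabipopovi.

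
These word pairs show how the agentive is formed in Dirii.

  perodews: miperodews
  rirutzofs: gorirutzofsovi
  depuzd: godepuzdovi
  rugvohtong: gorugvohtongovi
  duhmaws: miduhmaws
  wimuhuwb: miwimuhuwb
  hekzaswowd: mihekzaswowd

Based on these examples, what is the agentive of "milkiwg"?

duhmaws and rirutzofs both end in -s yet inflect differently (miduhmaws, gorirutzofsovi), so the final letter is not what conditions the rule; the second-to-last letter is.
"milkiwg" has second-to-last letter 'w'. The stems whose second-to-last letter is 'w' (duhmaws → miduhmaws, wimuhuwb → miwimuhuwb, hekzaswowd → mihekzaswowd) add the prefix mi-.
The other pattern: stems whose second-to-last letter is 'f', 'n' or 'z' add go- … -ovi around the stem.
So milkiwg → mimilkiwg.

mimilkiwg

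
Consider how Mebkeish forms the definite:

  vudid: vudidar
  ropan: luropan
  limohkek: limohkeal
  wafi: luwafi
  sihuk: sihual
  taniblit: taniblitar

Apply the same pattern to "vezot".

vudid and wafi both have last vowel 'i' yet inflect differently (vudidar, luwafi), so the last vowel is not what conditions the rule; the final letter is.
"vezot" ends in -t. The one such stem in the data (taniblit → taniblitar) adds -ar, so the same rule applies.
The other patterns: stems ending in -k drop the final letter and add -al; stems ending in -i or -n add the prefix lu-.
So vezot → vezotar.

vezotar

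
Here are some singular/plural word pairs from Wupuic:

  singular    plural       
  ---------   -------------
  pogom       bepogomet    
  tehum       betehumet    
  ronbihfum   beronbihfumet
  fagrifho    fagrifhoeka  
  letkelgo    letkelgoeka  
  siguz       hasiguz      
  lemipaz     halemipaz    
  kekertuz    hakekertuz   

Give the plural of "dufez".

"dufez" ends in -z. The stems ending in -z (siguz → hasiguz, lemipaz → halemipaz, kekertuz → hakekertuz) add the prefix ha-.
The other patterns: stems ending in -m add be- … -et around the stem; stems ending in -o add -eka.
So dufez → hadufez.

hadufez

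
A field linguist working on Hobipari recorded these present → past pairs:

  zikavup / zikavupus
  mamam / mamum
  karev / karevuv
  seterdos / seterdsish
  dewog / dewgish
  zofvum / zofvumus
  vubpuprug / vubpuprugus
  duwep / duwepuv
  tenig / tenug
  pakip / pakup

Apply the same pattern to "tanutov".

duwep and pakip both end in -p yet inflect differently (duwepuv, pakup), so the final letter is not what conditions the rule; the last vowel is.
"tanutov" has last vowel 'o'. The stems whose last vowel is 'o' (seterdos → seterdsish, dewog → dewgish) delete the last vowel and add -ish.
The other patterns: stems whose last vowel is 'e' add -uv; stems whose last vowel is 'a' or 'i' change the last vowel to 'u'; stems whose last vowel is 'u' add -us.
So tanutov → tanutvish.

tanutvish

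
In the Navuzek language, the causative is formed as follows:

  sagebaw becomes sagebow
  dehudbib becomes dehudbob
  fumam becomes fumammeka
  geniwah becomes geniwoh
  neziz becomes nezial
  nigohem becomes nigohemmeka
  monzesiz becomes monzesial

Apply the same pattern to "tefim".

tefimmeka

fumam and geniwah both have last vowel 'a' yet inflect differently (fumammeka, geniwoh), so the last vowel is not what conditions the rule; the final letter is.
"tefim" ends in -m. The stems ending in -m (fumam → fumammeka, nigohem → nigohemmeka) double the final consonant and add -eka.
So tefim → tefimmeka.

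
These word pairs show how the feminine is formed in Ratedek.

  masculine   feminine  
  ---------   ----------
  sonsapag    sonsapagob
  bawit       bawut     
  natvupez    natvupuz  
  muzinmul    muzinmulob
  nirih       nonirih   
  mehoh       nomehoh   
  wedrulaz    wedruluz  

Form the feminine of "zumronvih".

nozumronvih

nirih and bawit both have last vowel 'i' yet inflect differently (nonirih, bawut), so the last vowel is not what conditions the rule; the final letter is.
"zumronvih" ends in -h. The stems ending in -h (nirih → nonirih, mehoh → nomehoh) add the prefix no-.
So zumronvih → nozumronvih.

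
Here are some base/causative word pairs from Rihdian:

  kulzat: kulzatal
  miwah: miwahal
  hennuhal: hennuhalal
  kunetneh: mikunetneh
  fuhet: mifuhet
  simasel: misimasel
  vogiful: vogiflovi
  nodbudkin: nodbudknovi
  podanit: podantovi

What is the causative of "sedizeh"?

misedizeh

"sedizeh" has last vowel 'e'. The stems whose last vowel is 'e' (kunetneh → mikunetneh, fuhet → mifuhet, simasel → misimasel) add the prefix mi-.
So sedizeh → misedizeh.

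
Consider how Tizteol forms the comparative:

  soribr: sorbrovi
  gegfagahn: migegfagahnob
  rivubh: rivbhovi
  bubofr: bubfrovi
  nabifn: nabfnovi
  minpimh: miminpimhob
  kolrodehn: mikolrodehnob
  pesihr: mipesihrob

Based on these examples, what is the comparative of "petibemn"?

rivubh and minpimh both end in -h yet inflect differently (rivbhovi, miminpimhob), so the final letter is not what conditions the rule; the second-to-last letter is.
"petibemn" has second-to-last letter 'm'. The one such stem in the data (minpimh → miminpimhob) adds mi- … -ob around the stem, so the same rule applies.
The other pattern: stems whose second-to-last letter is 'b' or 'f' delete the last vowel and add -ovi.
So petibemn → mipetibemnob.

mipetibemnob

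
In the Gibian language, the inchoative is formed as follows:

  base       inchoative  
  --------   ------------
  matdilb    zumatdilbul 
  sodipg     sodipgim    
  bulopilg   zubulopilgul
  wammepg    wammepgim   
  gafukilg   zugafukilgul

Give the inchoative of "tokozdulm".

"tokozdulm" has second-to-last letter 'l'. The stems whose second-to-last letter is 'l' (gafukilg → zugafukilgul, bulopilg → zubulopilgul, matdilb → zumatdilbul) add zu- … -ul around the stem.
So tokozdulm → zutokozdulmul.

zutokozdulmul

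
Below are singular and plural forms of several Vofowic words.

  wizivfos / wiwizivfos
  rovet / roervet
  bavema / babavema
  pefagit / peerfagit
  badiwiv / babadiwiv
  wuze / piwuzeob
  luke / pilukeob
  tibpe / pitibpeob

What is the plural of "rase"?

rovet and tibpe both have last vowel 'e' yet inflect differently (roervet, pitibpeob), so the last vowel is not what conditions the rule; the final letter is.
"rase" ends in -e. The stems ending in -e (tibpe → pitibpeob, wuze → piwuzeob, luke → pilukeob) add pi- … -ob around the stem.
So rase → piraseob.

piraseob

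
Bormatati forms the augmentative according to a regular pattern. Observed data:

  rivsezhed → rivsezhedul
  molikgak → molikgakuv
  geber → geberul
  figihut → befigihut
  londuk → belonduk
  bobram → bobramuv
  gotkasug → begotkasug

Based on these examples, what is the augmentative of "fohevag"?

fohevaguv

"fohevag" has last vowel 'a'. The stems whose last vowel is 'a' (bobram → bobramuv, molikgak → molikgakuv) add -uv.
The other patterns: stems whose last vowel is 'e' add -ul; stems whose last vowel is 'u' add the prefix be-.
So fohevag → fohevaguv.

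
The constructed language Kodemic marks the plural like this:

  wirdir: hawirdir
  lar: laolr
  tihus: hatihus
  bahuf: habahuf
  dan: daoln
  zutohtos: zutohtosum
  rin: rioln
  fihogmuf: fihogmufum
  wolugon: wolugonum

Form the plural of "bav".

lar and wirdir both end in -r yet inflect differently (laolr, hawirdir), so the final letter is not what conditions the rule; the number of vowels is.
"bav" has 1 vowel. The stems with 1 vowel (lar → laolr, dan → daoln, rin → rioln) insert -ol- after the first vowel.
So bav → baolv.

baolv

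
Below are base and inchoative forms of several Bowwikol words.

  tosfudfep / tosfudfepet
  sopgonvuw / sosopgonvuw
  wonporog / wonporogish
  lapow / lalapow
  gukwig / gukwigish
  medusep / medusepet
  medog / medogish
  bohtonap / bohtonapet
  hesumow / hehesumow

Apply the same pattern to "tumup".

medog and lapow both have last vowel 'o' yet inflect differently (medogish, lalapow), so the last vowel is not what conditions the rule; the final letter is.
"tumup" ends in -p. The stems ending in -p (tosfudfep → tosfudfepet, medusep → medusepet, bohtonap → bohtonapet) add -et.
So tumup → tumupet.

tumupet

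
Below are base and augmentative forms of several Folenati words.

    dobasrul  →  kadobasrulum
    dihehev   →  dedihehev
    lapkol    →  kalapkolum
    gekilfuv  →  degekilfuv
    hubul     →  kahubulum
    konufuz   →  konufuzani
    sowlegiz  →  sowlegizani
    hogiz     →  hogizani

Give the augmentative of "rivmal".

karivmalum

konufuz and dobasrul both have last vowel 'u' yet inflect differently (konufuzani, kadobasrulum), so the last vowel is not what conditions the rule; the final letter is.
"rivmal" ends in -l. The stems ending in -l (dobasrul → kadobasrulum, hubul → kahubulum, lapkol → kalapkolum) add ka- … -um around the stem.
The other patterns: stems ending in -z add -ani; stems ending in -v add the prefix de-.
So rivmal → karivmalum.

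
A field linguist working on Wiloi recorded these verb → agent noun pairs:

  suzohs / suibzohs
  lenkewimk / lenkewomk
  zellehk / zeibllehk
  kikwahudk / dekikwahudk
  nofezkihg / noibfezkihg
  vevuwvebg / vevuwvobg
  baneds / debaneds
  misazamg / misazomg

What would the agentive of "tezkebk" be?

kikwahudk and zellehk both end in -k yet inflect differently (dekikwahudk, zeibllehk), so the final letter is not what conditions the rule; the second-to-last letter is.
"tezkebk" has second-to-last letter 'b'. The one such stem in the data (vevuwvebg → vevuwvobg) changes the last vowel to 'o' (as do misazamg, lenkewimk), so the same rule applies.
So tezkebk → tezkobk.

tezkobk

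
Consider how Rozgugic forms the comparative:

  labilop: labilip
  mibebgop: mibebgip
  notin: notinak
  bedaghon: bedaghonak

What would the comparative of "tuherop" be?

labilop and bedaghon both have last vowel 'o' yet inflect differently (labilip, bedaghonak), so the last vowel is not what conditions the rule; the final letter is.
"tuherop" ends in -p. The stems ending in -p (labilop → labilip, mibebgop → mibebgip) change the last vowel to 'i'.
So tuherop → tuherip.

tuherip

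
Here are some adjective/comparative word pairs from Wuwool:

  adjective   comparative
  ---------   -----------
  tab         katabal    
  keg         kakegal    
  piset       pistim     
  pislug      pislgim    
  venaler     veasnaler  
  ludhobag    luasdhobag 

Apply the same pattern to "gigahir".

giasgahir

keg and pislug both end in -g yet inflect differently (kakegal, pislgim), so the final letter is not what conditions the rule; the number of vowels is.
"gigahir" has 3 vowels. The stems with 3 vowels (venaler → veasnaler, ludhobag → luasdhobag) insert -as- after the first vowel.
The other patterns: stems with 1 vowel add ka- … -al around the stem; stems with 2 vowels delete the last vowel and add -im.
So gigahir → giasgahir.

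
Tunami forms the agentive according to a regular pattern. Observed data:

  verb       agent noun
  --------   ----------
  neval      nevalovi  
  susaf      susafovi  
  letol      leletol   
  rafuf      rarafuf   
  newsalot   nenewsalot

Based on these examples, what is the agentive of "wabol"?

wawabol

"wabol" has last vowel 'o'. The stems whose last vowel is 'o' (letol → leletol, newsalot → nenewsalot) repeat the first consonant+vowel as a prefix.
The other pattern: stems whose last vowel is 'a' add -ovi.
So wabol → wawabol.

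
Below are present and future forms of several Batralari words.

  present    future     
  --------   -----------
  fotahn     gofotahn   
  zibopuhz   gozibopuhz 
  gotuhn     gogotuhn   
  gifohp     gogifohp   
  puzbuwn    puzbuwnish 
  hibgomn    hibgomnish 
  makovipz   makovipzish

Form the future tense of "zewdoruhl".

gotuhn and puzbuwn both end in -n yet inflect differently (gogotuhn, puzbuwnish), so the final letter is not what conditions the rule; the second-to-last letter is.
"zewdoruhl" has second-to-last letter 'h'. The stems whose second-to-last letter is 'h' (gotuhn → gogotuhn, zibopuhz → gozibopuhz, gifohp → gogifohp) add the prefix go-.
So zewdoruhl → gozewdoruhl.

gozewdoruhl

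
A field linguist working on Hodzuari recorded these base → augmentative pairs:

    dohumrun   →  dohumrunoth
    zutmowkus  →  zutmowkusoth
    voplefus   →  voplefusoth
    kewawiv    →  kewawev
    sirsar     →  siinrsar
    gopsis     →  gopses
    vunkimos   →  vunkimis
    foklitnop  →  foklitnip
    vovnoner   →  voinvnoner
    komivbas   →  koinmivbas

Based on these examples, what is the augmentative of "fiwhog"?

fiwhig

gopsis and vunkimos both end in -s yet inflect differently (gopses, vunkimis), so the final letter is not what conditions the rule; the last vowel is.
"fiwhog" has last vowel 'o'. The stems whose last vowel is 'o' (foklitnop → foklitnip, vunkimos → vunkimis) change the last vowel to 'i'.
The other patterns: stems whose last vowel is 'i' change the last vowel to 'e'; stems whose last vowel is 'u' add -oth; stems whose last vowel is 'a' or 'e' insert -in- after the first vowel.
So fiwhog → fiwhig.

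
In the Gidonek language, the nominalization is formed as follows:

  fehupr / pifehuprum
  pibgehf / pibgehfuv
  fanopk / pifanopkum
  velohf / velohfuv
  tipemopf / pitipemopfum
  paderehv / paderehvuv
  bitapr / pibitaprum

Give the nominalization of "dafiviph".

pidafiviphum

"dafiviph" has second-to-last letter 'p'. The stems whose second-to-last letter is 'p' (bitapr → pibitaprum, fanopk → pifanopkum, fehupr → pifehuprum) add pi- … -um around the stem.
So dafiviph → pidafiviphum.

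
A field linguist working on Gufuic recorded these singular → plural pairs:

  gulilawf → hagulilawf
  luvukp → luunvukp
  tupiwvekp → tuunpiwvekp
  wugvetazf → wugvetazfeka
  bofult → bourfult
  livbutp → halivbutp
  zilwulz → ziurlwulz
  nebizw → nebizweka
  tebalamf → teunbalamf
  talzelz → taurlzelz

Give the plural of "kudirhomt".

kuundirhomt

gulilawf and wugvetazf both end in -f yet inflect differently (hagulilawf, wugvetazfeka), so the final letter is not what conditions the rule; the second-to-last letter is.
"kudirhomt" has second-to-last letter 'm'. The one such stem in the data (tebalamf → teunbalamf) inserts -un- after the first vowel (as do luvukp, tupiwvekp), so the same rule applies.
The other patterns: stems whose second-to-last letter is 't' or 'w' add the prefix ha-; stems whose second-to-last letter is 'l' insert -ur- after the first vowel; stems whose second-to-last letter is 'z' add -eka.
So kudirhomt → kuundirhomt.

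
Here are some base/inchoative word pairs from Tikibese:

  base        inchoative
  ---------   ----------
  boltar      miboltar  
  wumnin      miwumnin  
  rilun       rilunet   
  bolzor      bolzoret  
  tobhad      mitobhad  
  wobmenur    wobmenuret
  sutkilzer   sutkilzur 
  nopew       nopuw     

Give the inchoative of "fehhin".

mifehhin

"fehhin" has last vowel 'i'. The one such stem in the data (wumnin → miwumnin) adds the prefix mi-, so the same rule applies.
So fehhin → mifehhin.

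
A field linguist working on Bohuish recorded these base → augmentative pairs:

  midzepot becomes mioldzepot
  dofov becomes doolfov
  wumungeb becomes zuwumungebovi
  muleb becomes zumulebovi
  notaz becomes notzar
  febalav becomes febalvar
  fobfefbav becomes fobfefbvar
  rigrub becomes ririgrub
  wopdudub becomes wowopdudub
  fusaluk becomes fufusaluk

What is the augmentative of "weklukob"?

weolklukob

"weklukob" has last vowel 'o'. The stems whose last vowel is 'o' (midzepot → mioldzepot, dofov → doolfov) insert -ol- after the first vowel.
The other patterns: stems whose last vowel is 'e' add zu- … -ovi around the stem; stems whose last vowel is 'a' delete the last vowel and add -ar; stems whose last vowel is 'u' repeat the first consonant+vowel as a prefix.
So weklukob → weolklukob.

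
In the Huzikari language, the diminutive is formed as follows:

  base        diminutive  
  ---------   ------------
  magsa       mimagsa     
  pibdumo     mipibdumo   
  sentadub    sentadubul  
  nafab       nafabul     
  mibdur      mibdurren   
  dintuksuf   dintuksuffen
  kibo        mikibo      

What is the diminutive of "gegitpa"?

magsa and nafab both have last vowel 'a' yet inflect differently (mimagsa, nafabul), so the last vowel is not what conditions the rule; the final letter is.
"gegitpa" ends in -a. The one such stem in the data (magsa → mimagsa) adds the prefix mi-, so the same rule applies.
The other patterns: stems ending in -b add -ul; stems ending in -f or -r double the final consonant and add -en.
So gegitpa → migegitpa.

migegitpa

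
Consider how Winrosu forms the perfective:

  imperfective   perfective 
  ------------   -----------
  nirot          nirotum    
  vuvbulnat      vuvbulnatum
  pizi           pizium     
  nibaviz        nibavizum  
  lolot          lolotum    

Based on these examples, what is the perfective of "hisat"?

hisatum

Every pair shown (nirot → nirotum, vuvbulnat → vuvbulnatum, pizi → pizium, …) follows the same rule: add -um.
So hisat → hisatum.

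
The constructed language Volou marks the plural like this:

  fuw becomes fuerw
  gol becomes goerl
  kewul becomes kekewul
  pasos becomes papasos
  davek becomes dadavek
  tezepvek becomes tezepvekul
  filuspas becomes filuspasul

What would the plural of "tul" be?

tuerl

gol and kewul both end in -l yet inflect differently (goerl, kekewul), so the final letter is not what conditions the rule; the number of vowels is.
"tul" has 1 vowel. The stems with 1 vowel (fuw → fuerw, gol → goerl) insert -er- after the first vowel.
The other patterns: stems with 2 vowels repeat the first consonant+vowel as a prefix; stems with 3 vowels add -ul.
So tul → tuerl.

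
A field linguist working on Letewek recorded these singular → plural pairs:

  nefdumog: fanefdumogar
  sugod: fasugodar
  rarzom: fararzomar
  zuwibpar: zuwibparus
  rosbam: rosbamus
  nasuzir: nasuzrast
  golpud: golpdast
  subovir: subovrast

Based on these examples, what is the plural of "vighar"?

"vighar" has last vowel 'a'. The stems whose last vowel is 'a' (zuwibpar → zuwibparus, rosbam → rosbamus) add -us.
So vighar → vigharus.

vigharus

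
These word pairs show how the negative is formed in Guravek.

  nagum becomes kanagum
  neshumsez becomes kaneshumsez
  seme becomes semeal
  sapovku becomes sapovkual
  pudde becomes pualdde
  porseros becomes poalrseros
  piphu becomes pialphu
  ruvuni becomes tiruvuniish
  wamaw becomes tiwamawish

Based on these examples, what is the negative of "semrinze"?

seme and pudde both end in -e yet inflect differently (semeal, pualdde), so the final letter is not what conditions the rule; the first letter is.
"semrinze" begins with s-. The stems beginning with s- (seme → semeal, sapovku → sapovkual) add -al.
The other patterns: stems beginning with n- add the prefix ka-; stems beginning with p- insert -al- after the first vowel; stems beginning with r- or w- add ti- … -ish around the stem.
So semrinze → semrinzeal.

semrinzeal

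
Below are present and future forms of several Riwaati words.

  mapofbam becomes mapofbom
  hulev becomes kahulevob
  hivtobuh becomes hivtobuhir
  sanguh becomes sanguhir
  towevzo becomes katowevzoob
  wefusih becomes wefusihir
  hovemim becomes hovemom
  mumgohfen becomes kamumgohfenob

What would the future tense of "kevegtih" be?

wefusih and hovemim both have last vowel 'i' yet inflect differently (wefusihir, hovemom), so the last vowel is not what conditions the rule; the final letter is.
"kevegtih" ends in -h. The stems ending in -h (wefusih → wefusihir, sanguh → sanguhir, hivtobuh → hivtobuhir) add -ir.
The other patterns: stems ending in -m change the last vowel to 'o'; stems ending in -n, -o or -v add ka- … -ob around the stem.
So kevegtih → kevegtihir.

kevegtihir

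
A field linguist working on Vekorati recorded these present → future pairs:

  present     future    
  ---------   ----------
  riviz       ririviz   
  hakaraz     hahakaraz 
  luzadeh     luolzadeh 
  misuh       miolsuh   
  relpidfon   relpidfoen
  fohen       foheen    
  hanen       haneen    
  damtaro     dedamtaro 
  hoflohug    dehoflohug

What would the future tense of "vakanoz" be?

luzadeh and fohen both have last vowel 'e' yet inflect differently (luolzadeh, foheen), so the last vowel is not what conditions the rule; the final letter is.
"vakanoz" ends in -z. The stems ending in -z (riviz → ririviz, hakaraz → hahakaraz) repeat the first consonant+vowel as a prefix.
The other patterns: stems ending in -h insert -ol- after the first vowel; stems ending in -n drop the final letter and add -en; stems ending in -g or -o add the prefix de-.
So vakanoz → vavakanoz.

vavakanoz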